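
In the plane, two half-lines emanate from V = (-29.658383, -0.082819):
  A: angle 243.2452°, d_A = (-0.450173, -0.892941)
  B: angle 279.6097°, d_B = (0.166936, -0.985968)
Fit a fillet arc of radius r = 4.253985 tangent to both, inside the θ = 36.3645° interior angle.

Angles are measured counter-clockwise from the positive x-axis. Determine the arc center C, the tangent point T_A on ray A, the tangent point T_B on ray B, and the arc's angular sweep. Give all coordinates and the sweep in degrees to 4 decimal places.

bisector direction at 261.4275° = (-0.149062,-0.988828)
center distance |VC| = r/sin(θ/2) = 4.253985/sin(18.1822°) = 13.632793
C = V + |VC|·bis = (-31.6905,-13.5633)
T_A = V + ((C−V)·d_A)·d_A = V + 12.9521·d_A = (-35.4891,-11.6483)
T_B = V + ((C−V)·d_B)·d_B = V + 12.9521·d_B = (-27.4962,-12.8532)
sweep = 180° − θ = 143.6355°

center=(-31.6905,-13.5633) T_A=(-35.4891,-11.6483) T_B=(-27.4962,-12.8532) sweep=143.6355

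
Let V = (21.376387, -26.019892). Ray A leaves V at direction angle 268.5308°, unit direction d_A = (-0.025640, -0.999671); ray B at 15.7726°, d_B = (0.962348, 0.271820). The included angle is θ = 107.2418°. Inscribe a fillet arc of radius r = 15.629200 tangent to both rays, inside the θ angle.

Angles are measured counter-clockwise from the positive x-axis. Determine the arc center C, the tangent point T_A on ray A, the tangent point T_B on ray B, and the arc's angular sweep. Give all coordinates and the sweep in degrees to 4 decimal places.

center=(36.7052,-37.9309) T_A=(21.0812,-37.5301) T_B=(32.4569,-22.8901) sweep=72.7582

bisector direction at 322.1517° = (0.789638,-0.613573)
center distance |VC| = r/sin(θ/2) = 15.629200/sin(53.6209°) = 19.412498
C = V + |VC|·bis = (36.7052,-37.9309)
T_A = V + ((C−V)·d_A)·d_A = V + 11.5140·d_A = (21.0812,-37.5301)
T_B = V + ((C−V)·d_B)·d_B = V + 11.5140·d_B = (32.4569,-22.8901)
sweep = 180° − θ = 72.7582°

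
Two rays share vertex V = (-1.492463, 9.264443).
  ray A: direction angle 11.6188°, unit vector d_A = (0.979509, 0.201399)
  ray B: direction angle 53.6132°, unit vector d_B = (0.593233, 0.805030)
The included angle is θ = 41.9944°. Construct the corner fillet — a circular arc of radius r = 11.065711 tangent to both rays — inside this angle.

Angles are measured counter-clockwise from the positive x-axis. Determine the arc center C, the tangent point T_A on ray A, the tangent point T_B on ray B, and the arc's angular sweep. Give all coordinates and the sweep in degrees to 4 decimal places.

center=(24.5195,25.9100) T_A=(26.7481,15.0711) T_B=(15.6113,32.4746) sweep=138.0056

bisector direction at 32.6160° = (0.842302,0.539006)
center distance |VC| = r/sin(θ/2) = 11.065711/sin(20.9972°) = 30.882003
C = V + |VC|·bis = (24.5195,25.9100)
T_A = V + ((C−V)·d_A)·d_A = V + 28.8314·d_A = (26.7481,15.0711)
T_B = V + ((C−V)·d_B)·d_B = V + 28.8314·d_B = (15.6113,32.4746)
sweep = 180° − θ = 138.0056°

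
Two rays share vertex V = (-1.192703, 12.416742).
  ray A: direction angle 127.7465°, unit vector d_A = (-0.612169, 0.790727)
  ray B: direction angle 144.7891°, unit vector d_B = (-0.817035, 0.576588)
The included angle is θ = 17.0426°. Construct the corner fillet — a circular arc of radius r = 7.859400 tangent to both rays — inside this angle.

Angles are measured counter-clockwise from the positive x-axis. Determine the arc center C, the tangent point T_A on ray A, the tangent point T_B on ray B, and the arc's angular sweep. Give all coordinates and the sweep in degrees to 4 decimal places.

bisector direction at 136.2678° = (-0.722579,0.691289)
center distance |VC| = r/sin(θ/2) = 7.859400/sin(8.5213°) = 53.040594
C = V + |VC|·bis = (-39.5187,49.0831)
T_A = V + ((C−V)·d_A)·d_A = V + 52.4551·d_A = (-33.3041,53.8944)
T_B = V + ((C−V)·d_B)·d_B = V + 52.4551·d_B = (-44.0503,42.6617)
sweep = 180° − θ = 162.9574°

center=(-39.5187,49.0831) T_A=(-33.3041,53.8944) T_B=(-44.0503,42.6617) sweep=162.9574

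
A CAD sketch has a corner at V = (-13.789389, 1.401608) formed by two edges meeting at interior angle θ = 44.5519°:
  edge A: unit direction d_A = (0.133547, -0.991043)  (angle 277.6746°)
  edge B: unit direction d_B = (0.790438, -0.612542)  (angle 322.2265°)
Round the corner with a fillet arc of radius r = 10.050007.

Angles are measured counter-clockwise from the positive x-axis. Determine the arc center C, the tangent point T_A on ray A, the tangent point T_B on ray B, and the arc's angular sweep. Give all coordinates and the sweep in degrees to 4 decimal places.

bisector direction at 299.9506° = (0.499252,-0.866457)
center distance |VC| = r/sin(θ/2) = 10.050007/sin(22.2760°) = 26.512428
C = V + |VC|·bis = (-0.5530,-21.5703)
T_A = V + ((C−V)·d_A)·d_A = V + 24.5338·d_A = (-10.5130,-22.9124)
T_B = V + ((C−V)·d_B)·d_B = V + 24.5338·d_B = (5.6031,-13.6263)
sweep = 180° − θ = 135.4481°

center=(-0.5530,-21.5703) T_A=(-10.5130,-22.9124) T_B=(5.6031,-13.6263) sweep=135.4481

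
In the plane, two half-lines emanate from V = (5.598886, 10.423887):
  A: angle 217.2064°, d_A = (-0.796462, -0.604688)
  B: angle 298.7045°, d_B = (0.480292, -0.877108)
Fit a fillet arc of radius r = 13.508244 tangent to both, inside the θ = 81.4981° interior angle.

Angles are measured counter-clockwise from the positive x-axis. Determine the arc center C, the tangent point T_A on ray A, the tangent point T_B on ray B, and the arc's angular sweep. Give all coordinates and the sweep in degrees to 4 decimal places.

center=(1.2805,-9.8150) T_A=(-6.8877,0.9438) T_B=(13.1287,-3.3271) sweep=98.5019

bisector direction at 257.9554° = (-0.208672,-0.977986)
center distance |VC| = r/sin(θ/2) = 13.508244/sin(40.7490°) = 20.694450
C = V + |VC|·bis = (1.2805,-9.8150)
T_A = V + ((C−V)·d_A)·d_A = V + 15.6776·d_A = (-6.8877,0.9438)
T_B = V + ((C−V)·d_B)·d_B = V + 15.6776·d_B = (13.1287,-3.3271)
sweep = 180° − θ = 98.5019°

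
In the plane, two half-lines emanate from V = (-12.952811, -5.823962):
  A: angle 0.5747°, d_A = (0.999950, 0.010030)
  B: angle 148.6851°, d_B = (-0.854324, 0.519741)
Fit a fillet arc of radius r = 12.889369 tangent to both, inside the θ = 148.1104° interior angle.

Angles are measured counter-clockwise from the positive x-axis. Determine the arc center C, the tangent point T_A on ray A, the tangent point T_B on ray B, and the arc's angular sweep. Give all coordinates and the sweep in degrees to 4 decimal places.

bisector direction at 74.6299° = (0.265053,0.964234)
center distance |VC| = r/sin(θ/2) = 12.889369/sin(74.0552°) = 13.405106
C = V + |VC|·bis = (-9.3997,7.1017)
T_A = V + ((C−V)·d_A)·d_A = V + 3.6825·d_A = (-9.2705,-5.7870)
T_B = V + ((C−V)·d_B)·d_B = V + 3.6825·d_B = (-16.0989,-3.9100)
sweep = 180° − θ = 31.8896°

center=(-9.3997,7.1017) T_A=(-9.2705,-5.7870) T_B=(-16.0989,-3.9100) sweep=31.8896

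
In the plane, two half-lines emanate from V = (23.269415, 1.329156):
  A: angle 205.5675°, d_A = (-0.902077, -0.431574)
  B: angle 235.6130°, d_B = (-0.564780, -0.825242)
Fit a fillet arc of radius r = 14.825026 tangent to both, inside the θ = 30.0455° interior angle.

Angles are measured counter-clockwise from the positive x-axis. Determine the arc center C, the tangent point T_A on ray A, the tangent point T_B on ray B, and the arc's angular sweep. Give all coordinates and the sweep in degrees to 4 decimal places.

center=(-20.1633,-35.8843) T_A=(-26.5614,-22.5110) T_B=(-7.9290,-44.2572) sweep=149.9545

bisector direction at 220.5902° = (-0.759382,-0.650645)
center distance |VC| = r/sin(θ/2) = 14.825026/sin(15.0228°) = 57.194752
C = V + |VC|·bis = (-20.1633,-35.8843)
T_A = V + ((C−V)·d_A)·d_A = V + 55.2400·d_A = (-26.5614,-22.5110)
T_B = V + ((C−V)·d_B)·d_B = V + 55.2400·d_B = (-7.9290,-44.2572)
sweep = 180° − θ = 149.9545°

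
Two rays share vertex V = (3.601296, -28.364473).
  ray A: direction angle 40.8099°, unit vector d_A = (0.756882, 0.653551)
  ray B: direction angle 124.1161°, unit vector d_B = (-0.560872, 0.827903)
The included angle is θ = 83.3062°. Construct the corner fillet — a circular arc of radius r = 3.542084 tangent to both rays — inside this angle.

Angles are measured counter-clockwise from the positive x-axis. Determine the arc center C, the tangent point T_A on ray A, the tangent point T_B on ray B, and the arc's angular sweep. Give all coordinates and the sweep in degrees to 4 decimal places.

center=(4.3003,-23.0810) T_A=(6.6153,-25.7620) T_B=(1.3678,-25.0677) sweep=96.6938

bisector direction at 82.4630° = (0.131166,0.991360)
center distance |VC| = r/sin(θ/2) = 3.542084/sin(41.6531°) = 5.329496
C = V + |VC|·bis = (4.3003,-23.0810)
T_A = V + ((C−V)·d_A)·d_A = V + 3.9821·d_A = (6.6153,-25.7620)
T_B = V + ((C−V)·d_B)·d_B = V + 3.9821·d_B = (1.3678,-25.0677)
sweep = 180° − θ = 96.6938°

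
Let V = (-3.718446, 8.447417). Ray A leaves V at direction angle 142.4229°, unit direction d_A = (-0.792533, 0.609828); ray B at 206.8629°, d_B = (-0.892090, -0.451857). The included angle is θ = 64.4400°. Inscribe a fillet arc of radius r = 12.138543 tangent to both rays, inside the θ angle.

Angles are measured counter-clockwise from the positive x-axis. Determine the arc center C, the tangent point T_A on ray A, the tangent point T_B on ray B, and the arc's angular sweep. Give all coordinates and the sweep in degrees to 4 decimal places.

center=(-26.3857,10.5730) T_A=(-18.9832,20.1932) T_B=(-20.9008,-0.2557) sweep=115.5600

bisector direction at 174.6429° = (-0.995632,0.093363)
center distance |VC| = r/sin(θ/2) = 12.138543/sin(32.2200°) = 22.766671
C = V + |VC|·bis = (-26.3857,10.5730)
T_A = V + ((C−V)·d_A)·d_A = V + 19.2608·d_A = (-18.9832,20.1932)
T_B = V + ((C−V)·d_B)·d_B = V + 19.2608·d_B = (-20.9008,-0.2557)
sweep = 180° − θ = 115.5600°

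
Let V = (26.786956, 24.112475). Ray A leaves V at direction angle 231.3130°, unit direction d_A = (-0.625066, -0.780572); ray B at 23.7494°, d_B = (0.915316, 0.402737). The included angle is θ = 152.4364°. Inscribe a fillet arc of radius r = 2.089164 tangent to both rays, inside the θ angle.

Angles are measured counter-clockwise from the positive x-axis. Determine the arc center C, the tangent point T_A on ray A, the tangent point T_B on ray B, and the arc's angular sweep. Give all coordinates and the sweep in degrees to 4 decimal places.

bisector direction at 307.5312° = (0.609193,-0.793022)
center distance |VC| = r/sin(θ/2) = 2.089164/sin(76.2182°) = 2.151094
C = V + |VC|·bis = (28.0974,22.4066)
T_A = V + ((C−V)·d_A)·d_A = V + 0.5124·d_A = (26.4666,23.7125)
T_B = V + ((C−V)·d_B)·d_B = V + 0.5124·d_B = (27.2560,24.3189)
sweep = 180° − θ = 27.5636°

center=(28.0974,22.4066) T_A=(26.4666,23.7125) T_B=(27.2560,24.3189) sweep=27.5636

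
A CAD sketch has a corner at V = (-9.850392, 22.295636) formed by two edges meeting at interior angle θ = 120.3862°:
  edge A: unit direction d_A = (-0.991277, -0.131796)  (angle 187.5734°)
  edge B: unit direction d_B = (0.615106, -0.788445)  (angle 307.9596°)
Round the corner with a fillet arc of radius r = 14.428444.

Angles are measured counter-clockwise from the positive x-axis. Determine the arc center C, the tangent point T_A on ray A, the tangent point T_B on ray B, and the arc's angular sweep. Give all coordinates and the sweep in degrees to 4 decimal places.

bisector direction at 247.7665° = (-0.378382,-0.925650)
center distance |VC| = r/sin(θ/2) = 14.428444/sin(60.1931°) = 16.628271
C = V + |VC|·bis = (-16.1422,6.9037)
T_A = V + ((C−V)·d_A)·d_A = V + 8.2656·d_A = (-18.0438,21.2063)
T_B = V + ((C−V)·d_B)·d_B = V + 8.2656·d_B = (-4.7662,15.7787)
sweep = 180° − θ = 59.6138°

center=(-16.1422,6.9037) T_A=(-18.0438,21.2063) T_B=(-4.7662,15.7787) sweep=59.6138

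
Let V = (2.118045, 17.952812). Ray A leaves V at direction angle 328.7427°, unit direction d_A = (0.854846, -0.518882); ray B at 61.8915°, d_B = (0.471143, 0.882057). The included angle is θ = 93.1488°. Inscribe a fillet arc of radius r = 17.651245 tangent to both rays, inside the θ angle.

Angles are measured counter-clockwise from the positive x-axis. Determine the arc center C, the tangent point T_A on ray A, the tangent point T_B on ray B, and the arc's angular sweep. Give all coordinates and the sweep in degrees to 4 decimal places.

center=(25.5588,24.3730) T_A=(16.3999,9.2839) T_B=(9.9894,32.6892) sweep=86.8512

bisector direction at 15.3171° = (0.964479,0.264161)
center distance |VC| = r/sin(θ/2) = 17.651245/sin(46.5744°) = 24.304051
C = V + |VC|·bis = (25.5588,24.3730)
T_A = V + ((C−V)·d_A)·d_A = V + 16.7069·d_A = (16.3999,9.2839)
T_B = V + ((C−V)·d_B)·d_B = V + 16.7069·d_B = (9.9894,32.6892)
sweep = 180° − θ = 86.8512°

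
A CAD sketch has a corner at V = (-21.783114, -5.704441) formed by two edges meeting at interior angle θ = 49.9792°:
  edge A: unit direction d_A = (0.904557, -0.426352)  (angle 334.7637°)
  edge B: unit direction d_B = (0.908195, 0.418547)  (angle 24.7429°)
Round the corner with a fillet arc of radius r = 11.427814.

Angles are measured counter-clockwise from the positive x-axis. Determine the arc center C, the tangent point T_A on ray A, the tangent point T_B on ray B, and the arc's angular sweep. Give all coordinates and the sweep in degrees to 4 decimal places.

bisector direction at 359.7533° = (0.999991,-0.004306)
center distance |VC| = r/sin(θ/2) = 11.427814/sin(24.9896°) = 27.051042
C = V + |VC|·bis = (5.2677,-5.8209)
T_A = V + ((C−V)·d_A)·d_A = V + 24.5186·d_A = (0.3954,-16.1580)
T_B = V + ((C−V)·d_B)·d_B = V + 24.5186·d_B = (0.4846,4.5578)
sweep = 180° − θ = 130.0208°

center=(5.2677,-5.8209) T_A=(0.3954,-16.1580) T_B=(0.4846,4.5578) sweep=130.0208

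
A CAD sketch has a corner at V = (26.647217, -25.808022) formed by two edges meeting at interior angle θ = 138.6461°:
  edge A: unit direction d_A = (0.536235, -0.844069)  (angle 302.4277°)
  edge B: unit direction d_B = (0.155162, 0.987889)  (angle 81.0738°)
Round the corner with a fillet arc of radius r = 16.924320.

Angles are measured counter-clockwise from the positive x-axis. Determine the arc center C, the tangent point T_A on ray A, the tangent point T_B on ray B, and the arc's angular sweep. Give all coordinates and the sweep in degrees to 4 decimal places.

center=(44.3576,-22.1240) T_A=(30.0724,-31.1994) T_B=(27.6383,-19.4980) sweep=41.3539

bisector direction at 11.7508° = (0.979043,0.203655)
center distance |VC| = r/sin(θ/2) = 16.924320/sin(69.3230°) = 18.089537
C = V + |VC|·bis = (44.3576,-22.1240)
T_A = V + ((C−V)·d_A)·d_A = V + 6.3874·d_A = (30.0724,-31.1994)
T_B = V + ((C−V)·d_B)·d_B = V + 6.3874·d_B = (27.6383,-19.4980)
sweep = 180° − θ = 41.3539°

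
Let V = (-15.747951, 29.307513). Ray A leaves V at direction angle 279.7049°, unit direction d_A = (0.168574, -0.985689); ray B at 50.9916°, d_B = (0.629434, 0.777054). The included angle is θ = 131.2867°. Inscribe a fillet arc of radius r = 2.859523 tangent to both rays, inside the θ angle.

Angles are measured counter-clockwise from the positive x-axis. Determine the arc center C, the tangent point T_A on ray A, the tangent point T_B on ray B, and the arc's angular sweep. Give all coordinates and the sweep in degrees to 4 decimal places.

bisector direction at 345.3483° = (0.967481,-0.252943)
center distance |VC| = r/sin(θ/2) = 2.859523/sin(65.6433°) = 3.138898
C = V + |VC|·bis = (-12.7111,28.5135)
T_A = V + ((C−V)·d_A)·d_A = V + 1.2945·d_A = (-15.5297,28.0315)
T_B = V + ((C−V)·d_B)·d_B = V + 1.2945·d_B = (-14.9331,30.3134)
sweep = 180° − θ = 48.7133°

center=(-12.7111,28.5135) T_A=(-15.5297,28.0315) T_B=(-14.9331,30.3134) sweep=48.7133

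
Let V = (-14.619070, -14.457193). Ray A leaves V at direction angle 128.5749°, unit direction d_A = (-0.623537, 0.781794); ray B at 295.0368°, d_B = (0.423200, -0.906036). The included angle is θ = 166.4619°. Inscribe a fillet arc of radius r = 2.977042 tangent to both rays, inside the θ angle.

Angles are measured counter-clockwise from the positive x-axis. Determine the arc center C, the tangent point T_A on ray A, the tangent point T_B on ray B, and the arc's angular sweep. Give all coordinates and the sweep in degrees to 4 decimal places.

bisector direction at 211.8059° = (-0.849839,-0.527043)
center distance |VC| = r/sin(θ/2) = 2.977042/sin(83.2310°) = 2.997940
C = V + |VC|·bis = (-17.1668,-16.0372)
T_A = V + ((C−V)·d_A)·d_A = V + 0.3534·d_A = (-14.8394,-14.1809)
T_B = V + ((C−V)·d_B)·d_B = V + 0.3534·d_B = (-14.4695,-14.7773)
sweep = 180° − θ = 13.5381°

center=(-17.1668,-16.0372) T_A=(-14.8394,-14.1809) T_B=(-14.4695,-14.7773) sweep=13.5381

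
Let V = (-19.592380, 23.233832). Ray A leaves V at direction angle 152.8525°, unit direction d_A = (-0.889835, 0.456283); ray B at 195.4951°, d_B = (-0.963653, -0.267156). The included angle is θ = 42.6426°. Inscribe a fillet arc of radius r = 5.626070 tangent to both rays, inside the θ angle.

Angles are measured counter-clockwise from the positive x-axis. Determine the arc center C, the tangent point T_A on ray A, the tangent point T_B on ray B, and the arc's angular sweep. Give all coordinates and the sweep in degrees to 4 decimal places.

center=(-34.9858,24.8045) T_A=(-32.4187,29.8108) T_B=(-33.4828,19.3830) sweep=137.3574

bisector direction at 174.1738° = (-0.994834,0.101511)
center distance |VC| = r/sin(θ/2) = 5.626070/sin(21.3213°) = 15.473343
C = V + |VC|·bis = (-34.9858,24.8045)
T_A = V + ((C−V)·d_A)·d_A = V + 14.4143·d_A = (-32.4187,29.8108)
T_B = V + ((C−V)·d_B)·d_B = V + 14.4143·d_B = (-33.4828,19.3830)
sweep = 180° − θ = 137.3574°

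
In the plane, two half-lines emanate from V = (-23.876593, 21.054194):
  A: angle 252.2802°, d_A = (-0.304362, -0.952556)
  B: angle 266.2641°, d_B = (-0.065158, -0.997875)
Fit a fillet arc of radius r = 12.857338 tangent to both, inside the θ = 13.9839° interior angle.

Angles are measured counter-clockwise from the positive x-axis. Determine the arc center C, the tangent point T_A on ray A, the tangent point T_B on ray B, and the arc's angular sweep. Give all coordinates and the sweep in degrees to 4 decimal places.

bisector direction at 259.2722° = (-0.186144,-0.982522)
center distance |VC| = r/sin(θ/2) = 12.857338/sin(6.9920°) = 105.621865
C = V + |VC|·bis = (-43.5375,-82.7217)
T_A = V + ((C−V)·d_A)·d_A = V + 104.8364·d_A = (-55.7848,-78.8084)
T_B = V + ((C−V)·d_B)·d_B = V + 104.8364·d_B = (-30.7075,-83.5594)
sweep = 180° − θ = 166.0161°

center=(-43.5375,-82.7217) T_A=(-55.7848,-78.8084) T_B=(-30.7075,-83.5594) sweep=166.0161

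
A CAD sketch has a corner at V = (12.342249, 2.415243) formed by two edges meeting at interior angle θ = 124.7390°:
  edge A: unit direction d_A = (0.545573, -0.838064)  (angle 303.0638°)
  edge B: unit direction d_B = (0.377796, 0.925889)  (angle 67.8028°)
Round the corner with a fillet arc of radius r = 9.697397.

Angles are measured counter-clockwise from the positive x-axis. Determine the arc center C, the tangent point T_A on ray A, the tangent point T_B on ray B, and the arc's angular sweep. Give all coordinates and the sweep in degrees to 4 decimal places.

center=(23.2387,3.4517) T_A=(15.1117,-1.8390) T_B=(14.2600,7.1153) sweep=55.2610

bisector direction at 5.4333° = (0.995507,0.094687)
center distance |VC| = r/sin(θ/2) = 9.697397/sin(62.3695°) = 10.945677
C = V + |VC|·bis = (23.2387,3.4517)
T_A = V + ((C−V)·d_A)·d_A = V + 5.0763·d_A = (15.1117,-1.8390)
T_B = V + ((C−V)·d_B)·d_B = V + 5.0763·d_B = (14.2600,7.1153)
sweep = 180° − θ = 55.2610°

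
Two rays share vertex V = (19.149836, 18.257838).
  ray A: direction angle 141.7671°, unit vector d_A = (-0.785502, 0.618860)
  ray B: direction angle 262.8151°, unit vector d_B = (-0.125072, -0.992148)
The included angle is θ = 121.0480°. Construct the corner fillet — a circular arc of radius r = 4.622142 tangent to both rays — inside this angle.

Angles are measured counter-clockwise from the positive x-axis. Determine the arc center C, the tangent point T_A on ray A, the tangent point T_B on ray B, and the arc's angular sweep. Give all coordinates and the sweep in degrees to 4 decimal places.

center=(14.2372,16.2439) T_A=(17.0977,19.8746) T_B=(18.8231,15.6658) sweep=58.9520

bisector direction at 202.2911° = (-0.925269,-0.379312)
center distance |VC| = r/sin(θ/2) = 4.622142/sin(60.5240°) = 5.309378
C = V + |VC|·bis = (14.2372,16.2439)
T_A = V + ((C−V)·d_A)·d_A = V + 2.6125·d_A = (17.0977,19.8746)
T_B = V + ((C−V)·d_B)·d_B = V + 2.6125·d_B = (18.8231,15.6658)
sweep = 180° − θ = 58.9520°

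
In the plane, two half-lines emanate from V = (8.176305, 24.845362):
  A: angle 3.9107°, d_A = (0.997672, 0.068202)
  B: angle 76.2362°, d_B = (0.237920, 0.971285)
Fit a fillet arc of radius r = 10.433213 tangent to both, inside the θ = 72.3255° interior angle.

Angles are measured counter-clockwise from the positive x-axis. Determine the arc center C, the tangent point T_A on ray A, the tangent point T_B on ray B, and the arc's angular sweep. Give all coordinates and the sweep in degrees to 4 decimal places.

bisector direction at 40.0735° = (0.765220,0.643769)
center distance |VC| = r/sin(θ/2) = 10.433213/sin(36.1628°) = 17.680987
C = V + |VC|·bis = (21.7061,36.2278)
T_A = V + ((C−V)·d_A)·d_A = V + 14.2746·d_A = (22.4177,25.8189)
T_B = V + ((C−V)·d_B)·d_B = V + 14.2746·d_B = (11.5725,38.7101)
sweep = 180° − θ = 107.6745°

center=(21.7061,36.2278) T_A=(22.4177,25.8189) T_B=(11.5725,38.7101) sweep=107.6745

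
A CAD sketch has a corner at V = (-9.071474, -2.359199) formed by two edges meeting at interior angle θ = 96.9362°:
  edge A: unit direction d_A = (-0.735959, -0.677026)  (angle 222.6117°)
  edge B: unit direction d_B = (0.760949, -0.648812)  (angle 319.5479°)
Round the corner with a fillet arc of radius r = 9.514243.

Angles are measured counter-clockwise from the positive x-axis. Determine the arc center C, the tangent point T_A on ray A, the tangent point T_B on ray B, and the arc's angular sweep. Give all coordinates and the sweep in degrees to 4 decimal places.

bisector direction at 271.0798° = (0.018845,-0.999822)
center distance |VC| = r/sin(θ/2) = 9.514243/sin(48.4681°) = 12.709608
C = V + |VC|·bis = (-8.8320,-15.0665)
T_A = V + ((C−V)·d_A)·d_A = V + 8.4269·d_A = (-15.2734,-8.0645)
T_B = V + ((C−V)·d_B)·d_B = V + 8.4269·d_B = (-2.6590,-7.8267)
sweep = 180° − θ = 83.0638°

center=(-8.8320,-15.0665) T_A=(-15.2734,-8.0645) T_B=(-2.6590,-7.8267) sweep=83.0638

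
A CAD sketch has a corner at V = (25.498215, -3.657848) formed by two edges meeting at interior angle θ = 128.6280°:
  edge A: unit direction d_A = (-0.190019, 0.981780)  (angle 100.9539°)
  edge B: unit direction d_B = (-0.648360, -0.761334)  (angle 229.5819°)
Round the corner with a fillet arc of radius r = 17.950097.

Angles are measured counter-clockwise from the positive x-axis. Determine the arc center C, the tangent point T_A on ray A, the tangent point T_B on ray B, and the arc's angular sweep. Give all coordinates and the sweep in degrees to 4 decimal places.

bisector direction at 165.2679° = (-0.967125,0.254300)
center distance |VC| = r/sin(θ/2) = 17.950097/sin(64.3140°) = 19.918372
C = V + |VC|·bis = (6.2347,1.4074)
T_A = V + ((C−V)·d_A)·d_A = V + 8.6334·d_A = (23.8577,4.8183)
T_B = V + ((C−V)·d_B)·d_B = V + 8.6334·d_B = (19.9007,-10.2307)
sweep = 180° − θ = 51.3720°

center=(6.2347,1.4074) T_A=(23.8577,4.8183) T_B=(19.9007,-10.2307) sweep=51.3720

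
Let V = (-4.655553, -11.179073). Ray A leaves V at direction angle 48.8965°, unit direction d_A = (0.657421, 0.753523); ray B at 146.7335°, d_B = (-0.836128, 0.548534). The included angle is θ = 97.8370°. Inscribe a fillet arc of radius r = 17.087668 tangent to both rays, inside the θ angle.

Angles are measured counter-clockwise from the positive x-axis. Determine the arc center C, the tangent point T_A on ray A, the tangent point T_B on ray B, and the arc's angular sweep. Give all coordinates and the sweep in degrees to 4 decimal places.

center=(-7.7380,11.2798) T_A=(5.1379,0.0460) T_B=(-17.1112,-3.0077) sweep=82.1630

bisector direction at 97.8150° = (-0.135975,0.990712)
center distance |VC| = r/sin(θ/2) = 17.087668/sin(48.9185°) = 22.669436
C = V + |VC|·bis = (-7.7380,11.2798)
T_A = V + ((C−V)·d_A)·d_A = V + 14.8968·d_A = (5.1379,0.0460)
T_B = V + ((C−V)·d_B)·d_B = V + 14.8968·d_B = (-17.1112,-3.0077)
sweep = 180° − θ = 82.1630°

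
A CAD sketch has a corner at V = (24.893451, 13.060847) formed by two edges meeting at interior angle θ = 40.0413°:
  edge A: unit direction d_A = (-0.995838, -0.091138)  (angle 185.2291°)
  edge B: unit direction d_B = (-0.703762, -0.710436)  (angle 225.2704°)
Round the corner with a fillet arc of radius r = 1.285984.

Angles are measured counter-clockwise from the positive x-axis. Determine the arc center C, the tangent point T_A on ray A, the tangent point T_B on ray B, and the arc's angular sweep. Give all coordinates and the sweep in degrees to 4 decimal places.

bisector direction at 205.2497° = (-0.904457,-0.426565)
center distance |VC| = r/sin(θ/2) = 1.285984/sin(20.0206°) = 3.756246
C = V + |VC|·bis = (21.4961,11.4586)
T_A = V + ((C−V)·d_A)·d_A = V + 3.5293·d_A = (21.3789,12.7392)
T_B = V + ((C−V)·d_B)·d_B = V + 3.5293·d_B = (22.4097,10.5535)
sweep = 180° − θ = 139.9587°

center=(21.4961,11.4586) T_A=(21.3789,12.7392) T_B=(22.4097,10.5535) sweep=139.9587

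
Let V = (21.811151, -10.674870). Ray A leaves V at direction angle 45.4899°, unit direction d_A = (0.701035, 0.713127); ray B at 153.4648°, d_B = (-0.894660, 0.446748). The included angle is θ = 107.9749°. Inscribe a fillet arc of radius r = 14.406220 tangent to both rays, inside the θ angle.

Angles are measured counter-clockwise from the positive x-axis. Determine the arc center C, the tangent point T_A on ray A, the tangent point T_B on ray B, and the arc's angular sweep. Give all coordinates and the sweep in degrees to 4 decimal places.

center=(18.8786,6.8919) T_A=(29.1521,-3.2073) T_B=(12.4427,-5.9967) sweep=72.0251

bisector direction at 99.4774° = (-0.164658,0.986351)
center distance |VC| = r/sin(θ/2) = 14.406220/sin(53.9875°) = 17.809902
C = V + |VC|·bis = (18.8786,6.8919)
T_A = V + ((C−V)·d_A)·d_A = V + 10.4716·d_A = (29.1521,-3.2073)
T_B = V + ((C−V)·d_B)·d_B = V + 10.4716·d_B = (12.4427,-5.9967)
sweep = 180° − θ = 72.0251°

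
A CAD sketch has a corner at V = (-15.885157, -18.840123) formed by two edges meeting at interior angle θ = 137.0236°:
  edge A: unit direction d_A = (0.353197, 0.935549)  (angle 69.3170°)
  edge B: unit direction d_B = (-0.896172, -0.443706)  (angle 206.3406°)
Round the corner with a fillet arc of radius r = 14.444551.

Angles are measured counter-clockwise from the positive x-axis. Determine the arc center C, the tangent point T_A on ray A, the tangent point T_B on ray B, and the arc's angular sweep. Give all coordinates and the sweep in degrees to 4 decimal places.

center=(-27.3903,-8.4184) T_A=(-13.8767,-13.5202) T_B=(-20.9812,-21.3632) sweep=42.9764

bisector direction at 137.8288° = (-0.741142,0.671348)
center distance |VC| = r/sin(θ/2) = 14.444551/sin(68.5118°) = 15.523546
C = V + |VC|·bis = (-27.3903,-8.4184)
T_A = V + ((C−V)·d_A)·d_A = V + 5.6864·d_A = (-13.8767,-13.5202)
T_B = V + ((C−V)·d_B)·d_B = V + 5.6864·d_B = (-20.9812,-21.3632)
sweep = 180° − θ = 42.9764°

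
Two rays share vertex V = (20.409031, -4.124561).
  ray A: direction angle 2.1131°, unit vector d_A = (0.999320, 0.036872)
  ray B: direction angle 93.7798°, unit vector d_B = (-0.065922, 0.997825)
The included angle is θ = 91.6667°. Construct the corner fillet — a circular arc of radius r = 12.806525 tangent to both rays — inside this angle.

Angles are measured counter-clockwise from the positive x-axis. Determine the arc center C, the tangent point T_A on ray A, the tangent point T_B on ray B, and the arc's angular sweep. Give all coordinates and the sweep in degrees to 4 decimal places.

center=(32.3677,9.1319) T_A=(32.8399,-3.6659) T_B=(19.5890,8.2877) sweep=88.3333

bisector direction at 47.9465° = (0.669825,0.742519)
center distance |VC| = r/sin(θ/2) = 12.806525/sin(45.8334°) = 17.853387
C = V + |VC|·bis = (32.3677,9.1319)
T_A = V + ((C−V)·d_A)·d_A = V + 12.4393·d_A = (32.8399,-3.6659)
T_B = V + ((C−V)·d_B)·d_B = V + 12.4393·d_B = (19.5890,8.2877)
sweep = 180° − θ = 88.3333°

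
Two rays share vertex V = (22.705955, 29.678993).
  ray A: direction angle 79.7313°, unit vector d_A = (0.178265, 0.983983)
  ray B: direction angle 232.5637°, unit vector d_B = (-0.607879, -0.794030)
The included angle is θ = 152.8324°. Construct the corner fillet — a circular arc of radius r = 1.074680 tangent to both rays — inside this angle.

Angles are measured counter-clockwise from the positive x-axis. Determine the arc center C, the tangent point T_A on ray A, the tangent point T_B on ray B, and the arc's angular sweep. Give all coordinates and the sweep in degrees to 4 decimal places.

bisector direction at 156.1475° = (-0.914590,0.404384)
center distance |VC| = r/sin(θ/2) = 1.074680/sin(76.4162°) = 1.105607
C = V + |VC|·bis = (21.6948,30.1261)
T_A = V + ((C−V)·d_A)·d_A = V + 0.2597·d_A = (22.7522,29.9345)
T_B = V + ((C−V)·d_B)·d_B = V + 0.2597·d_B = (22.5481,29.4728)
sweep = 180° − θ = 27.1676°

center=(21.6948,30.1261) T_A=(22.7522,29.9345) T_B=(22.5481,29.4728) sweep=27.1676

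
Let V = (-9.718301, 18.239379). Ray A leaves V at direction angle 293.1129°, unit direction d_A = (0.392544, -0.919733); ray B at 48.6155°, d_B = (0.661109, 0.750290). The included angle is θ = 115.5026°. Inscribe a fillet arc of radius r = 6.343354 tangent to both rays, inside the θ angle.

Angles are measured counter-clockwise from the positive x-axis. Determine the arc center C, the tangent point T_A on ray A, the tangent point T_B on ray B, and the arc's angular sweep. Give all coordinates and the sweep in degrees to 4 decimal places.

bisector direction at 350.8642° = (0.987315,-0.158775)
center distance |VC| = r/sin(θ/2) = 6.343354/sin(57.7513°) = 7.500360
C = V + |VC|·bis = (-2.3131,17.0485)
T_A = V + ((C−V)·d_A)·d_A = V + 4.0022·d_A = (-8.1473,14.5585)
T_B = V + ((C−V)·d_B)·d_B = V + 4.0022·d_B = (-7.0724,21.2422)
sweep = 180° − θ = 64.4974°

center=(-2.3131,17.0485) T_A=(-8.1473,14.5585) T_B=(-7.0724,21.2422) sweep=64.4974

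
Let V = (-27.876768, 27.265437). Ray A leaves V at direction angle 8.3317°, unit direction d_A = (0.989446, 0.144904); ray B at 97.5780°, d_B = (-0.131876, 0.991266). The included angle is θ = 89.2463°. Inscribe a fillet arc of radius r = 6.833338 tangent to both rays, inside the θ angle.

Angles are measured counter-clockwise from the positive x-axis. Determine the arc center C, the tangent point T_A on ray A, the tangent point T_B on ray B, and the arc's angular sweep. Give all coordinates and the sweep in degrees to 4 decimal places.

center=(-22.0162,35.0299) T_A=(-21.0260,28.2687) T_B=(-28.7899,34.1288) sweep=90.7537

bisector direction at 52.9549° = (0.602444,0.798161)
center distance |VC| = r/sin(θ/2) = 6.833338/sin(44.6232°) = 9.727993
C = V + |VC|·bis = (-22.0162,35.0299)
T_A = V + ((C−V)·d_A)·d_A = V + 6.9238·d_A = (-21.0260,28.2687)
T_B = V + ((C−V)·d_B)·d_B = V + 6.9238·d_B = (-28.7899,34.1288)
sweep = 180° − θ = 90.7537°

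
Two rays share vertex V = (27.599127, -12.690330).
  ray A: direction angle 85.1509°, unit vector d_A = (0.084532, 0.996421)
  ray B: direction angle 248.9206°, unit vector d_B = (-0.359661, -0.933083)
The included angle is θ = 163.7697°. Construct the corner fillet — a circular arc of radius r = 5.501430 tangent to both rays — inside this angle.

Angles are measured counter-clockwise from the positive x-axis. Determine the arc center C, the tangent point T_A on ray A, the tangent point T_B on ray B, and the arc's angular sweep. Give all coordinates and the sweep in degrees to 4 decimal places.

center=(22.1837,-11.4436) T_A=(27.6654,-11.9087) T_B=(27.3170,-13.4223) sweep=16.2303

bisector direction at 167.0357° = (-0.974510,0.224343)
center distance |VC| = r/sin(θ/2) = 5.501430/sin(81.8849°) = 5.557077
C = V + |VC|·bis = (22.1837,-11.4436)
T_A = V + ((C−V)·d_A)·d_A = V + 0.7845·d_A = (27.6654,-11.9087)
T_B = V + ((C−V)·d_B)·d_B = V + 0.7845·d_B = (27.3170,-13.4223)
sweep = 180° − θ = 16.2303°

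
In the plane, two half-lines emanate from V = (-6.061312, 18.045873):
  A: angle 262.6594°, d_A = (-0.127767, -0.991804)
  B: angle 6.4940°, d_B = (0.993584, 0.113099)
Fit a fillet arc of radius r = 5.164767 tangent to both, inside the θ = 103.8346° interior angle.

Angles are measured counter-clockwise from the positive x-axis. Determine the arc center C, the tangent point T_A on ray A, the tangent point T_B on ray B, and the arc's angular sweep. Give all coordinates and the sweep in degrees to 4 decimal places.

center=(-1.4560,13.3720) T_A=(-6.5784,14.0319) T_B=(-2.0401,18.5036) sweep=76.1654

bisector direction at 314.5767° = (0.701863,-0.712312)
center distance |VC| = r/sin(θ/2) = 5.164767/sin(51.9173°) = 6.561590
C = V + |VC|·bis = (-1.4560,13.3720)
T_A = V + ((C−V)·d_A)·d_A = V + 4.0472·d_A = (-6.5784,14.0319)
T_B = V + ((C−V)·d_B)·d_B = V + 4.0472·d_B = (-2.0401,18.5036)
sweep = 180° − θ = 76.1654°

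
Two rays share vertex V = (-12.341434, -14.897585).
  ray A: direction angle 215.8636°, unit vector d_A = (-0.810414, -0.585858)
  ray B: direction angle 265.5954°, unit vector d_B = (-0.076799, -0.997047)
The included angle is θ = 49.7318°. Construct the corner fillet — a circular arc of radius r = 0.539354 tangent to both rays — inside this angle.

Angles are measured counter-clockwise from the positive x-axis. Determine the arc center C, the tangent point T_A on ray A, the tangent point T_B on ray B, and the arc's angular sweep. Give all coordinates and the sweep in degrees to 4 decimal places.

center=(-12.9686,-16.0165) T_A=(-13.2846,-15.5794) T_B=(-12.4308,-16.0579) sweep=130.2682

bisector direction at 240.7295° = (-0.488933,-0.872321)
center distance |VC| = r/sin(θ/2) = 0.539354/sin(24.8659°) = 1.282662
C = V + |VC|·bis = (-12.9686,-16.0165)
T_A = V + ((C−V)·d_A)·d_A = V + 1.1638·d_A = (-13.2846,-15.5794)
T_B = V + ((C−V)·d_B)·d_B = V + 1.1638·d_B = (-12.4308,-16.0579)
sweep = 180° − θ = 130.2682°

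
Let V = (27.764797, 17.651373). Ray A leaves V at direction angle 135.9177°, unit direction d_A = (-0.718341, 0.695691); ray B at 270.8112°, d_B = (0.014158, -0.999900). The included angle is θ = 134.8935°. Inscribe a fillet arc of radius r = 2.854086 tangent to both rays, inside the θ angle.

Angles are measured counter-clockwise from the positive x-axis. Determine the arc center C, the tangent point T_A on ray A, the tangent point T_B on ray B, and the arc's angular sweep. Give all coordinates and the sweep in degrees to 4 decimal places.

center=(24.9278,16.4258) T_A=(26.9133,18.4760) T_B=(27.7816,16.4662) sweep=45.1065

bisector direction at 203.3645° = (-0.918001,-0.396578)
center distance |VC| = r/sin(θ/2) = 2.854086/sin(67.4467°) = 3.090431
C = V + |VC|·bis = (24.9278,16.4258)
T_A = V + ((C−V)·d_A)·d_A = V + 1.1853·d_A = (26.9133,18.4760)
T_B = V + ((C−V)·d_B)·d_B = V + 1.1853·d_B = (27.7816,16.4662)
sweep = 180° − θ = 45.1065°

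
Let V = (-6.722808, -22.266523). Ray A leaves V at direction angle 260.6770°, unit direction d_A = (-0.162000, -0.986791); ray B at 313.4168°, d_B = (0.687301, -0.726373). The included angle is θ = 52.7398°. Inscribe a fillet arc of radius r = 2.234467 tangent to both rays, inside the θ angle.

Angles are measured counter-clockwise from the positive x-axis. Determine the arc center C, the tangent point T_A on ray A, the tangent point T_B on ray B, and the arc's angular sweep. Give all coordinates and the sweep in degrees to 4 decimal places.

center=(-5.2480,-27.0762) T_A=(-7.4530,-26.7142) T_B=(-3.6250,-25.5405) sweep=127.2602

bisector direction at 287.0469° = (0.293154,-0.956065)
center distance |VC| = r/sin(θ/2) = 2.234467/sin(26.3699°) = 5.030719
C = V + |VC|·bis = (-5.2480,-27.0762)
T_A = V + ((C−V)·d_A)·d_A = V + 4.5072·d_A = (-7.4530,-26.7142)
T_B = V + ((C−V)·d_B)·d_B = V + 4.5072·d_B = (-3.6250,-25.5405)
sweep = 180° − θ = 127.2602°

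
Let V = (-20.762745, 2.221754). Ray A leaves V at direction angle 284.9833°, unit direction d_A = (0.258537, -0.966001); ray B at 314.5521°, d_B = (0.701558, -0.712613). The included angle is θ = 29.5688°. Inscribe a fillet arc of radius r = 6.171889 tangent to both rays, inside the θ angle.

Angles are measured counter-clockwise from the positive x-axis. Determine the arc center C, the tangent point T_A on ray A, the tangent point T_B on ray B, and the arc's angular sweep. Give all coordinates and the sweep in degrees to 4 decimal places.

bisector direction at 299.7677° = (0.496485,-0.868045)
center distance |VC| = r/sin(θ/2) = 6.171889/sin(14.7844°) = 24.186176
C = V + |VC|·bis = (-8.7547,-18.7729)
T_A = V + ((C−V)·d_A)·d_A = V + 23.3854·d_A = (-14.7167,-20.3686)
T_B = V + ((C−V)·d_B)·d_B = V + 23.3854·d_B = (-4.3565,-14.4430)
sweep = 180° − θ = 150.4312°

center=(-8.7547,-18.7729) T_A=(-14.7167,-20.3686) T_B=(-4.3565,-14.4430) sweep=150.4312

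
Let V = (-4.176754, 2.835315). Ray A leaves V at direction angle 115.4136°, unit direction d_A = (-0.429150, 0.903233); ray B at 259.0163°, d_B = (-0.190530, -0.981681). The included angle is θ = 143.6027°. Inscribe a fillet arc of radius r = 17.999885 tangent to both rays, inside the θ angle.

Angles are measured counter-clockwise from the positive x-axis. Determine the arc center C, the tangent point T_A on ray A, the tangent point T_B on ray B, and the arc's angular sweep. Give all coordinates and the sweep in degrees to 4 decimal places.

center=(-22.9744,0.4556) T_A=(-6.7163,8.1803) T_B=(-5.3042,-2.9739) sweep=36.3973

bisector direction at 187.2150° = (-0.992082,-0.125592)
center distance |VC| = r/sin(θ/2) = 17.999885/sin(71.8013°) = 18.947658
C = V + |VC|·bis = (-22.9744,0.4556)
T_A = V + ((C−V)·d_A)·d_A = V + 5.9176·d_A = (-6.7163,8.1803)
T_B = V + ((C−V)·d_B)·d_B = V + 5.9176·d_B = (-5.3042,-2.9739)
sweep = 180° − θ = 36.3973°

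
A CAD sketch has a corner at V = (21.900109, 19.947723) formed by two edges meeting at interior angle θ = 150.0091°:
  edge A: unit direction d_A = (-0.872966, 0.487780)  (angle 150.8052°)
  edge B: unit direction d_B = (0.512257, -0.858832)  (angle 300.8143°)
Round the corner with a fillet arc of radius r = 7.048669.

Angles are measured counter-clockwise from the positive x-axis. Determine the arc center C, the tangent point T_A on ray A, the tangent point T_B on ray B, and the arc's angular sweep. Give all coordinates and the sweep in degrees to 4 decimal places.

center=(16.8137,14.7154) T_A=(20.2519,20.8687) T_B=(22.8673,18.3262) sweep=29.9909

bisector direction at 225.8098° = (-0.697043,-0.717029)
center distance |VC| = r/sin(θ/2) = 7.048669/sin(75.0045°) = 7.297164
C = V + |VC|·bis = (16.8137,14.7154)
T_A = V + ((C−V)·d_A)·d_A = V + 1.8881·d_A = (20.2519,20.8687)
T_B = V + ((C−V)·d_B)·d_B = V + 1.8881·d_B = (22.8673,18.3262)
sweep = 180° − θ = 29.9909°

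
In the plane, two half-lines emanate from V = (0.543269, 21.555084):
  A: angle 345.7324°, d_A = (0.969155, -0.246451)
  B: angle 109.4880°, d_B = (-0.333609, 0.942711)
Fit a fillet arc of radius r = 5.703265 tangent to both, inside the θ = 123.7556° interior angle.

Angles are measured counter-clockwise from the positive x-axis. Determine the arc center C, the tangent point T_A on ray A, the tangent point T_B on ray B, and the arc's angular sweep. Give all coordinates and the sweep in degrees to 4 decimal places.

bisector direction at 47.6102° = (0.674171,0.738575)
center distance |VC| = r/sin(θ/2) = 5.703265/sin(61.8778°) = 6.466695
C = V + |VC|·bis = (4.9029,26.3312)
T_A = V + ((C−V)·d_A)·d_A = V + 3.0481·d_A = (3.4974,20.8039)
T_B = V + ((C−V)·d_B)·d_B = V + 3.0481·d_B = (-0.4736,24.4286)
sweep = 180° − θ = 56.2444°

center=(4.9029,26.3312) T_A=(3.4974,20.8039) T_B=(-0.4736,24.4286) sweep=56.2444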